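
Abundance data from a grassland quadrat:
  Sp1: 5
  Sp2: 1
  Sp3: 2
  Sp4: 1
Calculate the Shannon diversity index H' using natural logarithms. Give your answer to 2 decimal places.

1.15

Total N = 5+1+2+1 = 9, so the proportions are 0.5556, 0.1111, 0.2222, 0.1111 (working shown to 4 dp, full precision carried).
Each pᵢ ln pᵢ term: 0.5556×(-0.5878)=-0.3265, 0.1111×(-2.1972)=-0.2441, 0.2222×(-1.5041)=-0.3342, 0.1111×(-2.1972)=-0.2441.
Sum = -1.1491, so H' = 1.15.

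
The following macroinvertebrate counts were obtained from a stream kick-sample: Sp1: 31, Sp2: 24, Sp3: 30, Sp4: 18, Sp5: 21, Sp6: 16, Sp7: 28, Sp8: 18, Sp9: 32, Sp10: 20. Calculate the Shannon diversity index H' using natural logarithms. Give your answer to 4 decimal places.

2.2738

Total N = 31+24+30+18+21+16+28+18+32+20 = 238, so the proportions are 0.130252, 0.10084, 0.12605, 0.07563, 0.088235, 0.067227, 0.117647, 0.07563, 0.134454, 0.084034 (working shown to 6 dp, full precision carried).
Each pᵢ ln pᵢ term: 0.130252×(-2.038283)=-0.265491, 0.10084×(-2.294217)=-0.231350, 0.12605×(-2.071073)=-0.261060, 0.07563×(-2.581899)=-0.195270, 0.088235×(-2.427748)=-0.214213, 0.067227×(-2.699682)=-0.181491, 0.117647×(-2.140066)=-0.251772, 0.07563×(-2.581899)=-0.195270, 0.134454×(-2.006535)=-0.269786, 0.084034×(-2.476538)=-0.208112.
Sum = -2.273815, so H' = 2.2738.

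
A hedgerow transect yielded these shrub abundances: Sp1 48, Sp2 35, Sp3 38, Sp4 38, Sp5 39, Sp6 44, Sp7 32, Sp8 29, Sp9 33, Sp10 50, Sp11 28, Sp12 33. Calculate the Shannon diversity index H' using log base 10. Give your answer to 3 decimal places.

1.072

Total N = 48+35+38+38+39+44+32+29+33+50+28+33 = 447, so the proportions are 0.10738, 0.0783, 0.08501, 0.08501, 0.08725, 0.09843, 0.07159, 0.06488, 0.07383, 0.11186, 0.06264, 0.07383 (working shown to 5 dp, full precision carried).
Each pᵢ log₁₀ pᵢ term: 0.10738×(-0.96907)=-0.10406, 0.0783×(-1.10624)=-0.08662, 0.08501×(-1.07052)=-0.09101, 0.08501×(-1.07052)=-0.09101, 0.08725×(-1.05924)=-0.09242, 0.09843×(-1.00685)=-0.09911, 0.07159×(-1.14516)=-0.08198, 0.06488×(-1.18791)=-0.07707, 0.07383×(-1.13179)=-0.08356, 0.11186×(-0.95134)=-0.10641, 0.06264×(-1.20315)=-0.07537, 0.07383×(-1.13179)=-0.08356.
Sum = -1.07216, so H' = 1.072.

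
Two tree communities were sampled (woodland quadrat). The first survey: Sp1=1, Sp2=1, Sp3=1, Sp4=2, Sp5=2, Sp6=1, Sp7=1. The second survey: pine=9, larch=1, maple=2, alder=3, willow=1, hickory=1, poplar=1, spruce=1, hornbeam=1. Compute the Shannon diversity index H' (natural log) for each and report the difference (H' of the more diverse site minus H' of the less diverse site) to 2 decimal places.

The first survey: N=9, proportions 0.1111, 0.1111, 0.1111, 0.2222, 0.2222, 0.1111, 0.1111, giving H' = 1.8892 (working shown to 4 dp, full precision carried).
The second survey: N=20, proportions 0.45, 0.05, 0.1, 0.15, 0.05, 0.05, 0.05, 0.05, 0.05, giving H' = 1.7729.
Difference = |1.8892 − 1.7729| = 0.1163, i.e. 0.12 to 2 decimal places.

0.12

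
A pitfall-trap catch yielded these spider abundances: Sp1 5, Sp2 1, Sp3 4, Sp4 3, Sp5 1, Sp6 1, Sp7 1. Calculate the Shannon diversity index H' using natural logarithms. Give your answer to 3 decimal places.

Total N = 5+1+4+3+1+1+1 = 16, so the proportions are 0.3125, 0.0625, 0.25, 0.1875, 0.0625, 0.0625, 0.0625 (working shown to 5 dp, full precision carried).
Each pᵢ ln pᵢ term: 0.3125×(-1.16315)=-0.36348, 0.0625×(-2.77259)=-0.17329, 0.25×(-1.38629)=-0.34657, 0.1875×(-1.67398)=-0.31387, 0.0625×(-2.77259)=-0.17329, 0.0625×(-2.77259)=-0.17329, 0.0625×(-2.77259)=-0.17329.
Sum = -1.71708, so H' = 1.717.

1.717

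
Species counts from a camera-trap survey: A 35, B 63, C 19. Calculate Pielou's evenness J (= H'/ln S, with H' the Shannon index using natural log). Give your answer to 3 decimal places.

Total N = 35+63+19 = 117, so the proportions are 0.29915, 0.53846, 0.16239 (working shown to 5 dp, full precision carried).
H' = −Σ pᵢ ln pᵢ = −((-0.36102) + (-0.33333) + (-0.29519)) = 0.98953.
With S = 3 species, ln S = 1.09861, so J = 0.98953/1.09861 = 0.90071, i.e. 0.901 to 3 decimal places.

0.901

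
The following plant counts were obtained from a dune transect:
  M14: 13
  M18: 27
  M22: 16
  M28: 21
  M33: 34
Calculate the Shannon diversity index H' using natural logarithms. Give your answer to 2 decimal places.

1.55

Total N = 13+27+16+21+34 = 111, so the proportions are 0.1171, 0.2432, 0.1441, 0.1892, 0.3063 (working shown to 4 dp, full precision carried).
Each pᵢ ln pᵢ term: 0.1171×(-2.1446)=-0.2512, 0.2432×(-1.4137)=-0.3439, 0.1441×(-1.9369)=-0.2792, 0.1892×(-1.6650)=-0.3150, 0.3063×(-1.1832)=-0.3624.
Sum = -1.5517, so H' = 1.55.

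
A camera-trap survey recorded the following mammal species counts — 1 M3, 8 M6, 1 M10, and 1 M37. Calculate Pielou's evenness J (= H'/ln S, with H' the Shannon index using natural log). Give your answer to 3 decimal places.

0.639

Total N = 1+8+1+1 = 11, so the proportions are 0.09091, 0.72727, 0.09091, 0.09091 (working shown to 5 dp, full precision carried).
H' = −Σ pᵢ ln pᵢ = −((-0.21799) + (-0.23160) + (-0.21799) + (-0.21799)) = 0.88557.
With S = 4 species, ln S = 1.38629, so J = 0.88557/1.38629 = 0.63881, i.e. 0.639 to 3 decimal places.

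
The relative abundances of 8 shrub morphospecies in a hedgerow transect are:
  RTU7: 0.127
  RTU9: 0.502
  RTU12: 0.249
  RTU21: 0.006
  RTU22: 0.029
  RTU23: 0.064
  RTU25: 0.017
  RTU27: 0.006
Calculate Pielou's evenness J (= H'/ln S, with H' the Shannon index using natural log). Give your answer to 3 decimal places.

H' = −Σ pᵢ ln pᵢ = −((-0.26207) + (-0.34596) + (-0.34619) + (-0.03070) + (-0.10267) + (-0.17593) + (-0.06927) + (-0.03070)) = 1.36347 (working shown to 5 dp, full precision carried).
With S = 8 species, ln S = 2.07944, so J = 1.36347/2.07944 = 0.65569, i.e. 0.656 to 3 decimal places.

0.656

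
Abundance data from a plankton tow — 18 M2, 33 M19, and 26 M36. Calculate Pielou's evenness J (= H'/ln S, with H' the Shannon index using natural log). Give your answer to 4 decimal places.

Total N = 18+33+26 = 77, so the proportions are 0.233766, 0.428571, 0.337662 (working shown to 6 dp, full precision carried).
H' = −Σ pᵢ ln pᵢ = −((-0.339764) + (-0.363128) + (-0.366603)) = 1.069494.
With S = 3 species, ln S = 1.098612, so J = 1.069494/1.098612 = 0.973496, i.e. 0.9735 to 4 decimal places.

0.9735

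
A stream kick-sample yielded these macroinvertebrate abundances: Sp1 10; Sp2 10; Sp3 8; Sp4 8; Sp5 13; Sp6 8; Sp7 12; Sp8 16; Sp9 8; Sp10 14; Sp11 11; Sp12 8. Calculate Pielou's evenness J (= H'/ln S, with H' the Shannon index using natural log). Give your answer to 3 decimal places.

0.988

Total N = 10+10+8+8+13+8+12+16+8+14+11+8 = 126, so the proportions are 0.07937, 0.07937, 0.06349, 0.06349, 0.10317, 0.06349, 0.09524, 0.12698, 0.06349, 0.11111, 0.0873, 0.06349 (working shown to 5 dp, full precision carried).
H' = −Σ pᵢ ln pᵢ = −((-0.20109) + (-0.20109) + (-0.17504) + (-0.17504) + (-0.23434) + (-0.17504) + (-0.22394) + (-0.26206) + (-0.17504) + (-0.24414) + (-0.21288) + (-0.17504)) = 2.45471.
With S = 12 species, ln S = 2.48491, so J = 2.45471/2.48491 = 0.98785, i.e. 0.988 to 3 decimal places.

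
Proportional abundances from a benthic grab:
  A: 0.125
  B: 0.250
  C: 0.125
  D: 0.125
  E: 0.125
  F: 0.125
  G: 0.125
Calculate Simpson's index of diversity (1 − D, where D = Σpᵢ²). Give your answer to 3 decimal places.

0.844

D = 0.125² + 0.25² + 0.125² + 0.125² + 0.125² + 0.125² + 0.125² = 0.01562 + 0.06250 + 0.01562 + 0.01562 + 0.01562 + 0.01562 + 0.01562 = 0.15625 (working shown to 5 dp, full precision carried).
So 1 − D = 0.84375, i.e. 0.844 to 3 decimal places.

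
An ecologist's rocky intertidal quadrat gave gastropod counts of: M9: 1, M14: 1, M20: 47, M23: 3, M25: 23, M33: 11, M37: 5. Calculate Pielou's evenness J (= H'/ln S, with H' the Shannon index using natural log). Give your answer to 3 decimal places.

Total N = 1+1+47+3+23+11+5 = 91, so the proportions are 0.01099, 0.01099, 0.51648, 0.03297, 0.25275, 0.12088, 0.05495 (working shown to 5 dp, full precision carried).
H' = −Σ pᵢ ln pᵢ = −((-0.04957) + (-0.04957) + (-0.34125) + (-0.11249) + (-0.34762) + (-0.25541) + (-0.15942)) = 1.31533.
With S = 7 species, ln S = 1.94591, so J = 1.31533/1.94591 = 0.67595, i.e. 0.676 to 3 decimal places.

0.676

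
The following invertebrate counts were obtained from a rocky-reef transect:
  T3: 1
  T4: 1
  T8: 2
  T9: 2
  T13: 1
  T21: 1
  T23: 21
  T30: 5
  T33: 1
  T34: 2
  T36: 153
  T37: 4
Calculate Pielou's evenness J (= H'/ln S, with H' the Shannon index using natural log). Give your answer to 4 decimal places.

Total N = 1+1+2+2+1+1+21+5+1+2+153+4 = 194, so the proportions are 0.005155, 0.005155, 0.010309, 0.010309, 0.005155, 0.005155, 0.108247, 0.025773, 0.005155, 0.010309, 0.78866, 0.020619 (working shown to 6 dp, full precision carried).
H' = −Σ pᵢ ln pᵢ = −((-0.027154) + (-0.027154) + (-0.047162) + (-0.047162) + (-0.027154) + (-0.027154) + (-0.240670) + (-0.094289) + (-0.027154) + (-0.047162) + (-0.187244) + (-0.080032)) = 0.879491.
With S = 12 species, ln S = 2.484907, so J = 0.879491/2.484907 = 0.353933, i.e. 0.3539 to 4 decimal places.

0.3539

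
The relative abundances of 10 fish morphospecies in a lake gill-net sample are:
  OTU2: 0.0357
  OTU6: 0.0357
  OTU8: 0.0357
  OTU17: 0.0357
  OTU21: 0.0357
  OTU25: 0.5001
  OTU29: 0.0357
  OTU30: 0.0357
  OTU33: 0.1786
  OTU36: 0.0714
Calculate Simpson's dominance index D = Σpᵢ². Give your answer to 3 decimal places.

D = 0.0357² + 0.0357² + 0.0357² + 0.0357² + 0.0357² + 0.5001² + 0.0357² + 0.0357² + 0.1786² + 0.0714² = 0.00127 + 0.00127 + 0.00127 + 0.00127 + 0.00127 + 0.25010 + 0.00127 + 0.00127 + 0.03190 + 0.00510 = 0.29602 (working shown to 5 dp, full precision carried).
To 3 decimal places, D = 0.296.

0.296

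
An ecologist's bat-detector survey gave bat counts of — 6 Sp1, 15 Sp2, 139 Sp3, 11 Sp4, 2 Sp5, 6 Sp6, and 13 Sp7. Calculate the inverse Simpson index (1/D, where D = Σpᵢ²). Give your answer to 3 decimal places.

Total N = 6+15+139+11+2+6+13 = 192, so the proportions are 0.03125, 0.078125, 0.723958, 0.057292, 0.010417, 0.03125, 0.067708 (working shown to 6 dp, full precision carried).
D = 0.03125² + 0.078125² + 0.723958² + 0.057292² + 0.010417² + 0.03125² + 0.067708² = 0.000977 + 0.006104 + 0.524116 + 0.003282 + 0.000109 + 0.000977 + 0.004584 = 0.540148.
So 1/D = 1.85135, i.e. 1.851 to 3 decimal places.

1.851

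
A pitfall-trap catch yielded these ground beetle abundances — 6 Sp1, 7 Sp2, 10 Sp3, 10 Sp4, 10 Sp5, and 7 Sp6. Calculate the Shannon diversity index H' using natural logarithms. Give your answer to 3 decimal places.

Total N = 6+7+10+10+10+7 = 50, so the proportions are 0.12, 0.14, 0.2, 0.2, 0.2, 0.14 (working shown to 5 dp, full precision carried).
Each pᵢ ln pᵢ term: 0.12×(-2.12026)=-0.25443, 0.14×(-1.96611)=-0.27526, 0.2×(-1.60944)=-0.32189, 0.2×(-1.60944)=-0.32189, 0.2×(-1.60944)=-0.32189, 0.14×(-1.96611)=-0.27526.
Sum = -1.77061, so H' = 1.771.

1.771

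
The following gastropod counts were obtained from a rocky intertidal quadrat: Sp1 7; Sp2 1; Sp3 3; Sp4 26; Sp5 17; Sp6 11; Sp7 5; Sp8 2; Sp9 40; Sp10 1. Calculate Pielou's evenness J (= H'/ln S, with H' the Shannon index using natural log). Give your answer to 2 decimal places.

0.77

Total N = 7+1+3+26+17+11+5+2+40+1 = 113, so the proportions are 0.0619, 0.0088, 0.0265, 0.2301, 0.1504, 0.0973, 0.0442, 0.0177, 0.354, 0.0088 (working shown to 4 dp, full precision carried).
H' = −Σ pᵢ ln pᵢ = −((-0.1723) + (-0.0418) + (-0.0963) + (-0.3381) + (-0.2850) + (-0.2268) + (-0.1380) + (-0.0714) + (-0.3676) + (-0.0418)) = 1.7791.
With S = 10 species, ln S = 2.3026, so J = 1.7791/2.3026 = 0.7726, i.e. 0.77 to 2 decimal places.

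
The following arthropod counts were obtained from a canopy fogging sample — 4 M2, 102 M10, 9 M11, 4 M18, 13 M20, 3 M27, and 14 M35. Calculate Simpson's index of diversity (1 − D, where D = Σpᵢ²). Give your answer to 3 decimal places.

0.509

Total N = 4+102+9+4+13+3+14 = 149, so the proportions are 0.02685, 0.68456, 0.0604, 0.02685, 0.08725, 0.02013, 0.09396 (working shown to 5 dp, full precision carried).
D = 0.02685² + 0.68456² + 0.0604² + 0.02685² + 0.08725² + 0.02013² + 0.09396² = 0.00072 + 0.46863 + 0.00365 + 0.00072 + 0.00761 + 0.00041 + 0.00883 = 0.49056.
So 1 − D = 0.50944, i.e. 0.509 to 3 decimal places.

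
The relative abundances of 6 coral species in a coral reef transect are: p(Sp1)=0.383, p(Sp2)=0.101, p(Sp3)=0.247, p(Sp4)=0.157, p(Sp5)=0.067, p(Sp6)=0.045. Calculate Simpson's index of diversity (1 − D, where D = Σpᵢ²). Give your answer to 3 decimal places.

D = 0.383² + 0.101² + 0.247² + 0.157² + 0.067² + 0.045² = 0.14669 + 0.01020 + 0.06101 + 0.02465 + 0.00449 + 0.00202 = 0.24906 (working shown to 5 dp, full precision carried).
So 1 − D = 0.75094, i.e. 0.751 to 3 decimal places.

0.751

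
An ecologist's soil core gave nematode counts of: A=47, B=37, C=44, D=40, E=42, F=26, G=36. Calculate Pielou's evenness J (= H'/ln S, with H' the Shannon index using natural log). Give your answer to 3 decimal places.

0.993

Total N = 47+37+44+40+42+26+36 = 272, so the proportions are 0.17279, 0.13603, 0.16176, 0.14706, 0.15441, 0.09559, 0.13235 (working shown to 5 dp, full precision carried).
H' = −Σ pᵢ ln pᵢ = −((-0.30337) + (-0.27136) + (-0.29467) + (-0.28190) + (-0.28846) + (-0.22441) + (-0.26766)) = 1.93183.
With S = 7 species, ln S = 1.94591, so J = 1.93183/1.94591 = 0.99277, i.e. 0.993 to 3 decimal places.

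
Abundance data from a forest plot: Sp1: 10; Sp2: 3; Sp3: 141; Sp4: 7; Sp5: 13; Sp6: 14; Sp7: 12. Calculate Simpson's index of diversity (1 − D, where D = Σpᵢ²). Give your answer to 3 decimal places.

Total N = 10+3+141+7+13+14+12 = 200, so the proportions are 0.05, 0.015, 0.705, 0.035, 0.065, 0.07, 0.06 (working shown to 5 dp, full precision carried).
D = 0.05² + 0.015² + 0.705² + 0.035² + 0.065² + 0.07² + 0.06² = 0.00250 + 0.00022 + 0.49702 + 0.00123 + 0.00423 + 0.00490 + 0.00360 = 0.51370.
So 1 − D = 0.48630, i.e. 0.486 to 3 decimal places.

0.486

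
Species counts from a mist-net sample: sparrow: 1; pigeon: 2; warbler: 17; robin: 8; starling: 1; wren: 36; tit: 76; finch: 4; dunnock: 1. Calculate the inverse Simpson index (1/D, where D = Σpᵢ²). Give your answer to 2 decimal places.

2.86

Total N = 1+2+17+8+1+36+76+4+1 = 146, so the proportions are 0.00685, 0.0137, 0.11644, 0.05479, 0.00685, 0.24658, 0.52055, 0.0274, 0.00685 (working shown to 5 dp, full precision carried).
D = 0.00685² + 0.0137² + 0.11644² + 0.05479² + 0.00685² + 0.24658² + 0.52055² + 0.0274² + 0.00685² = 0.00005 + 0.00019 + 0.01356 + 0.00300 + 0.00005 + 0.06080 + 0.27097 + 0.00075 + 0.00005 = 0.34941.
So 1/D = 2.8620, i.e. 2.86 to 2 decimal places.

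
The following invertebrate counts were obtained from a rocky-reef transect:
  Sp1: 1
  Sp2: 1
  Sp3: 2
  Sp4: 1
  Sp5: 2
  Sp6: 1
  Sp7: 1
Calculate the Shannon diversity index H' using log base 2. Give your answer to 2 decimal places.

2.73

Total N = 1+1+2+1+2+1+1 = 9, so the proportions are 0.1111, 0.1111, 0.2222, 0.1111, 0.2222, 0.1111, 0.1111 (working shown to 4 dp, full precision carried).
Each pᵢ log₂ pᵢ term: 0.1111×(-3.1699)=-0.3522, 0.1111×(-3.1699)=-0.3522, 0.2222×(-2.1699)=-0.4822, 0.1111×(-3.1699)=-0.3522, 0.2222×(-2.1699)=-0.4822, 0.1111×(-3.1699)=-0.3522, 0.1111×(-3.1699)=-0.3522.
Sum = -2.7255, so H' = 2.73.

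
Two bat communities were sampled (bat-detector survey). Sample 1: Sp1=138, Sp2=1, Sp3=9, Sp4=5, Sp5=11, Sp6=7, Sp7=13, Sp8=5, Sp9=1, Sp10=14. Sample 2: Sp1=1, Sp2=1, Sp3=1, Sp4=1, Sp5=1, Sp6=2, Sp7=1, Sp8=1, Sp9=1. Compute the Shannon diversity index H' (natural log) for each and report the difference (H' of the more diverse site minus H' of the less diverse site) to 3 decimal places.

0.895

Sample 1: N=204, proportions 0.6764706, 0.004902, 0.0441176, 0.0245098, 0.0539216, 0.0343137, 0.0637255, 0.0245098, 0.004902, 0.0686275, giving H' = 1.2685133 (working shown to 7 dp, full precision carried).
Sample 2: N=10, proportions 0.1, 0.1, 0.1, 0.1, 0.1, 0.2, 0.1, 0.1, 0.1, giving H' = 2.1639557.
Difference = |1.2685133 − 2.1639557| = 0.8954424, i.e. 0.895 to 3 decimal places.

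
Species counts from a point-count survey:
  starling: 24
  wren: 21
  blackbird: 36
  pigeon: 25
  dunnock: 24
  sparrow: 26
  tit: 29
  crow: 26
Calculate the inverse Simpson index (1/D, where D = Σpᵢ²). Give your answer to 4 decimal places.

Total N = 24+21+36+25+24+26+29+26 = 211, so the proportions are 0.11374408, 0.09952607, 0.17061611, 0.11848341, 0.11374408, 0.12322275, 0.13744076, 0.12322275 (working shown to 8 dp, full precision carried).
D = 0.11374408² + 0.09952607² + 0.17061611² + 0.11848341² + 0.11374408² + 0.12322275² + 0.13744076² + 0.12322275² = 0.01293771 + 0.00990544 + 0.02910986 + 0.01403832 + 0.01293771 + 0.01518385 + 0.01888996 + 0.01518385 = 0.12818670.
So 1/D = 7.801121, i.e. 7.8011 to 4 decimal places.

7.8011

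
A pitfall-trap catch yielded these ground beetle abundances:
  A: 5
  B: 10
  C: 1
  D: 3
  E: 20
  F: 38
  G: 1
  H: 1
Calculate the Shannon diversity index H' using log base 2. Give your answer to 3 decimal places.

Total N = 5+10+1+3+20+38+1+1 = 79, so the proportions are 0.06329, 0.12658, 0.01266, 0.03797, 0.25316, 0.48101, 0.01266, 0.01266 (working shown to 5 dp, full precision carried).
Each pᵢ log₂ pᵢ term: 0.06329×(-3.98185)=-0.25202, 0.12658×(-2.98185)=-0.37745, 0.01266×(-6.30378)=-0.07979, 0.03797×(-4.71882)=-0.17920, 0.25316×(-1.98185)=-0.50173, 0.48101×(-1.05585)=-0.50788, 0.01266×(-6.30378)=-0.07979, 0.01266×(-6.30378)=-0.07979.
Sum = -2.05766, so H' = 2.058.

2.058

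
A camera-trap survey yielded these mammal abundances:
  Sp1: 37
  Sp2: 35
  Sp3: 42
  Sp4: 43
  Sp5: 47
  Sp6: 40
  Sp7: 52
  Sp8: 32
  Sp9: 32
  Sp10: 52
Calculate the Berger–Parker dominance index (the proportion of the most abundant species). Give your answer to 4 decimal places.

Total N = 37+35+42+43+47+40+52+32+32+52 = 412, so the proportions are 0.089806, 0.084951, 0.101942, 0.104369, 0.114078, 0.097087, 0.126214, 0.07767, 0.07767, 0.126214 (working shown to 6 dp, full precision carried).
The largest proportion is 0.126214, i.e. d = 0.1262 to 4 decimal places.

0.1262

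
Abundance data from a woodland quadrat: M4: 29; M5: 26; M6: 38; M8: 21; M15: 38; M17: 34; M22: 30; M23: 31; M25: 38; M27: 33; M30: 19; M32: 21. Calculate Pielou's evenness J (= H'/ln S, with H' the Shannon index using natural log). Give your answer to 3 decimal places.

Total N = 29+26+38+21+38+34+30+31+38+33+19+21 = 358, so the proportions are 0.08101, 0.07263, 0.10615, 0.05866, 0.10615, 0.09497, 0.0838, 0.08659, 0.10615, 0.09218, 0.05307, 0.05866 (working shown to 5 dp, full precision carried).
H' = −Σ pᵢ ln pᵢ = −((-0.20359) + (-0.19046) + (-0.23808) + (-0.16636) + (-0.23808) + (-0.22358) + (-0.20777) + (-0.21185) + (-0.23808) + (-0.21976) + (-0.15583) + (-0.16636)) = 2.45977.
With S = 12 species, ln S = 2.48491, so J = 2.45977/2.48491 = 0.98989, i.e. 0.990 to 3 decimal places.

0.990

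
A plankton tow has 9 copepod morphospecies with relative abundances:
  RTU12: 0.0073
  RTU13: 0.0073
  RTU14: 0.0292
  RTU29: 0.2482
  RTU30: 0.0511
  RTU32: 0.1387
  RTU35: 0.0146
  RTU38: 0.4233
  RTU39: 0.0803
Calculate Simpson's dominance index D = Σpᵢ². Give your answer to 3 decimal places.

0.270

D = 0.0073² + 0.0073² + 0.0292² + 0.2482² + 0.0511² + 0.1387² + 0.0146² + 0.4233² + 0.0803² = 0.00005 + 0.00005 + 0.00085 + 0.06160 + 0.00261 + 0.01924 + 0.00021 + 0.17918 + 0.00645 = 0.27026 (working shown to 5 dp, full precision carried).
To 3 decimal places, D = 0.270.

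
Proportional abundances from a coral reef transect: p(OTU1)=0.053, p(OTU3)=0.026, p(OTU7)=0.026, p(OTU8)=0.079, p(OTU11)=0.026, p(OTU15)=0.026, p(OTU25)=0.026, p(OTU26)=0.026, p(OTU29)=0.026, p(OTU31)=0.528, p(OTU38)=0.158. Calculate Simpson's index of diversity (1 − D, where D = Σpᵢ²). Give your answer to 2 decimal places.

0.68

D = 0.053² + 0.026² + 0.026² + 0.079² + 0.026² + 0.026² + 0.026² + 0.026² + 0.026² + 0.528² + 0.158² = 0.0028 + 0.0007 + 0.0007 + 0.0062 + 0.0007 + 0.0007 + 0.0007 + 0.0007 + 0.0007 + 0.2788 + 0.0250 = 0.3175 (working shown to 4 dp, full precision carried).
So 1 − D = 0.6825, i.e. 0.68 to 2 decimal places.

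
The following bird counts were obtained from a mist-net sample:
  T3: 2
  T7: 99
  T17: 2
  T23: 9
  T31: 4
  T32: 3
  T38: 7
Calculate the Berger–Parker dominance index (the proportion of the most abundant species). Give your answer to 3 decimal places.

0.786

Total N = 2+99+2+9+4+3+7 = 126, so the proportions are 0.01587, 0.78571, 0.01587, 0.07143, 0.03175, 0.02381, 0.05556 (working shown to 5 dp, full precision carried).
The largest proportion is 0.78571, i.e. d = 0.786 to 3 decimal places.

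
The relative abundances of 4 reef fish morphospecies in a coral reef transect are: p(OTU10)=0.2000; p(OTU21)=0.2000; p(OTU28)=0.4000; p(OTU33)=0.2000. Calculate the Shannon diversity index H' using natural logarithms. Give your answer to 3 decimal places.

1.332

Each pᵢ ln pᵢ term (working shown to 5 dp, full precision carried): 0.2×(-1.60944)=-0.32189, 0.2×(-1.60944)=-0.32189, 0.4×(-0.91629)=-0.36652, 0.2×(-1.60944)=-0.32189.
Sum = -1.33218, so H' = 1.332.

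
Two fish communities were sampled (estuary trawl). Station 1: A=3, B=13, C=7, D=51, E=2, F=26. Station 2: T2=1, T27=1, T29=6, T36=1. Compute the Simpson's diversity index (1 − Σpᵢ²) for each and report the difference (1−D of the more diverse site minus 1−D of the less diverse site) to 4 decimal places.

0.1443

Station 1: N=102, proportions 0.029412, 0.127451, 0.068627, 0.5, 0.019608, 0.254902, giving 1−D = 0.662822 (working shown to 6 dp, full precision carried).
Station 2: N=9, proportions 0.111111, 0.111111, 0.666667, 0.111111, giving 1−D = 0.518519.
Difference = |0.662822 − 0.518519| = 0.144303, i.e. 0.1443 to 4 decimal places.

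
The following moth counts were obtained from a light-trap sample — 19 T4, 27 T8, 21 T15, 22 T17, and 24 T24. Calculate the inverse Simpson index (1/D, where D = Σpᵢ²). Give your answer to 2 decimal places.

4.93

Total N = 19+27+21+22+24 = 113, so the proportions are 0.168142, 0.238938, 0.185841, 0.19469, 0.212389 (working shown to 6 dp, full precision carried).
D = 0.168142² + 0.238938² + 0.185841² + 0.19469² + 0.212389² = 0.028272 + 0.057091 + 0.034537 + 0.037904 + 0.045109 = 0.202913.
So 1/D = 4.9282, i.e. 4.93 to 2 decimal places.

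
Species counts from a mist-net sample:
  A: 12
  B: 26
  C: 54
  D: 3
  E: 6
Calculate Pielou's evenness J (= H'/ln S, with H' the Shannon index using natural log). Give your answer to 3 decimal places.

0.751

Total N = 12+26+54+3+6 = 101, so the proportions are 0.11881, 0.25743, 0.53465, 0.0297, 0.05941 (working shown to 5 dp, full precision carried).
H' = −Σ pᵢ ln pᵢ = −((-0.25309) + (-0.34933) + (-0.33477) + (-0.10445) + (-0.16772)) = 1.20937.
With S = 5 species, ln S = 1.60944, so J = 1.20937/1.60944 = 0.75142, i.e. 0.751 to 3 decimal places.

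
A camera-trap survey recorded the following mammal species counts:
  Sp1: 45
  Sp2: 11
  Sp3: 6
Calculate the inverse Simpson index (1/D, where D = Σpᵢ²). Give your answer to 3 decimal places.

1.762

Total N = 45+11+6 = 62, so the proportions are 0.725806, 0.177419, 0.096774 (working shown to 6 dp, full precision carried).
D = 0.725806² + 0.177419² + 0.096774² = 0.526795 + 0.031478 + 0.009365 = 0.567638.
So 1/D = 1.76169, i.e. 1.762 to 3 decimal places.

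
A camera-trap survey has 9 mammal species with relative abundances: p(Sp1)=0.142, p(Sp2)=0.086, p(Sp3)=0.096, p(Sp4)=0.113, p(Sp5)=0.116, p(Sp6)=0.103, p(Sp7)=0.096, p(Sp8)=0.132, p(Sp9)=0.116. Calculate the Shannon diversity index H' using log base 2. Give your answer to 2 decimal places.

Each pᵢ log₂ pᵢ term (working shown to 4 dp, full precision carried): 0.142×(-2.8160)=-0.3999, 0.086×(-3.5395)=-0.3044, 0.096×(-3.3808)=-0.3246, 0.113×(-3.1456)=-0.3555, 0.116×(-3.1078)=-0.3605, 0.103×(-3.2793)=-0.3378, 0.096×(-3.3808)=-0.3246, 0.132×(-2.9214)=-0.3856, 0.116×(-3.1078)=-0.3605.
Sum = -3.1532, so H' = 3.15.

3.15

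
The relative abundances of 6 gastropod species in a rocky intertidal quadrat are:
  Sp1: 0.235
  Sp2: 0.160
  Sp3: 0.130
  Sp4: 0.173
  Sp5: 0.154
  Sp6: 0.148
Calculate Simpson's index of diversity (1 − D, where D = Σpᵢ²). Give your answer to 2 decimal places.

0.83

D = 0.235² + 0.16² + 0.13² + 0.173² + 0.154² + 0.148² = 0.0552 + 0.0256 + 0.0169 + 0.0299 + 0.0237 + 0.0219 = 0.1733 (working shown to 4 dp, full precision carried).
So 1 − D = 0.8267, i.e. 0.83 to 2 decimal places.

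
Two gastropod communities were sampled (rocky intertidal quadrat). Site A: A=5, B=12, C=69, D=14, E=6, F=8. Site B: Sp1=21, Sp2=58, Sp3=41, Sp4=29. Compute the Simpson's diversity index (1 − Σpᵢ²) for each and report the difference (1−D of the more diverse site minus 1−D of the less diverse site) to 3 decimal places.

Site A: N=114, proportions 0.04386, 0.105263, 0.605263, 0.122807, 0.052632, 0.070175, giving 1−D = 0.597876 (working shown to 6 dp, full precision carried).
Site B: N=149, proportions 0.14094, 0.389262, 0.275168, 0.194631, giving 1−D = 0.715013.
Difference = |0.597876 − 0.715013| = 0.117137, i.e. 0.117 to 3 decimal places.

0.117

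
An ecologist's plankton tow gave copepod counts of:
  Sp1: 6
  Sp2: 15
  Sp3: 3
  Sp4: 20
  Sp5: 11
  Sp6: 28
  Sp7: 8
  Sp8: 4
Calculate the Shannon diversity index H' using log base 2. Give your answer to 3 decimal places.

Total N = 6+15+3+20+11+28+8+4 = 95, so the proportions are 0.06316, 0.15789, 0.03158, 0.21053, 0.11579, 0.29474, 0.08421, 0.04211 (working shown to 5 dp, full precision carried).
Each pᵢ log₂ pᵢ term: 0.06316×(-3.98489)=-0.25168, 0.15789×(-2.66297)=-0.42047, 0.03158×(-4.98489)=-0.15742, 0.21053×(-2.24793)=-0.47325, 0.11579×(-3.11042)=-0.36015, 0.29474×(-1.76250)=-0.51947, 0.08421×(-3.56986)=-0.30062, 0.04211×(-4.56986)=-0.19241.
Sum = -2.67547, so H' = 2.675.

2.675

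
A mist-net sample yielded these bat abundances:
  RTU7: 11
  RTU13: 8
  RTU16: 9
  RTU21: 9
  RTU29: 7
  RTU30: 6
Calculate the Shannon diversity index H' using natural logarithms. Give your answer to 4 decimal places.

1.7733

Total N = 11+8+9+9+7+6 = 50, so the proportions are 0.22, 0.16, 0.18, 0.18, 0.14, 0.12 (working shown to 6 dp, full precision carried).
Each pᵢ ln pᵢ term: 0.22×(-1.514128)=-0.333108, 0.16×(-1.832581)=-0.293213, 0.18×(-1.714798)=-0.308664, 0.18×(-1.714798)=-0.308664, 0.14×(-1.966113)=-0.275256, 0.12×(-2.120264)=-0.254432.
Sum = -1.773336, so H' = 1.7733.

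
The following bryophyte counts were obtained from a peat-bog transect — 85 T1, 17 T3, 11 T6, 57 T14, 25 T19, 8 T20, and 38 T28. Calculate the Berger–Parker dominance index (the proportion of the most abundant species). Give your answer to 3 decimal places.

Total N = 85+17+11+57+25+8+38 = 241, so the proportions are 0.3527, 0.07054, 0.04564, 0.23651, 0.10373, 0.0332, 0.15768 (working shown to 5 dp, full precision carried).
The largest proportion is 0.3527, i.e. d = 0.353 to 3 decimal places.

0.353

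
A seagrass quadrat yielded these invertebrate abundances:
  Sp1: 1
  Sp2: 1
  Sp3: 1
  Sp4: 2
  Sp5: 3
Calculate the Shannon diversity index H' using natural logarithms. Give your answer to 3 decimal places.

1.494

Total N = 1+1+1+2+3 = 8, so the proportions are 0.125, 0.125, 0.125, 0.25, 0.375 (working shown to 5 dp, full precision carried).
Each pᵢ ln pᵢ term: 0.125×(-2.07944)=-0.25993, 0.125×(-2.07944)=-0.25993, 0.125×(-2.07944)=-0.25993, 0.25×(-1.38629)=-0.34657, 0.375×(-0.98083)=-0.36781.
Sum = -1.49418, so H' = 1.494.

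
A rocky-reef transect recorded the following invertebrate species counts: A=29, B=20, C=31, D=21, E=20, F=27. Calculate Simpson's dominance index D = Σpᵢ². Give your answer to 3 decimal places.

0.172

Total N = 29+20+31+21+20+27 = 148, so the proportions are 0.19595, 0.13514, 0.20946, 0.14189, 0.13514, 0.18243 (working shown to 5 dp, full precision carried).
D = 0.19595² + 0.13514² + 0.20946² + 0.14189² + 0.13514² + 0.18243² = 0.03839 + 0.01826 + 0.04387 + 0.02013 + 0.01826 + 0.03328 = 0.17221.
To 3 decimal places, D = 0.172.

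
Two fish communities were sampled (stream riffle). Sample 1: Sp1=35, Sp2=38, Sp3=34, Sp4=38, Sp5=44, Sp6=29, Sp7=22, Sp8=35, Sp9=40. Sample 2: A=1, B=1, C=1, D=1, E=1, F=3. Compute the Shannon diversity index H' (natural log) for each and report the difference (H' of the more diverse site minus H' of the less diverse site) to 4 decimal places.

0.5139

Sample 1: N=315, proportions 0.111111, 0.120635, 0.107937, 0.120635, 0.139683, 0.092063, 0.069841, 0.111111, 0.126984, giving H' = 2.181331 (working shown to 6 dp, full precision carried).
Sample 2: N=8, proportions 0.125, 0.125, 0.125, 0.125, 0.125, 0.375, giving H' = 1.667462.
Difference = |2.181331 − 1.667462| = 0.513869, i.e. 0.5139 to 4 decimal places.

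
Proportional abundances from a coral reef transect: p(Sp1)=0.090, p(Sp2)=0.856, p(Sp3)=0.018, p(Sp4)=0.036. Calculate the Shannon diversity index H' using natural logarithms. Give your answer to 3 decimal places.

Each pᵢ ln pᵢ term (working shown to 5 dp, full precision carried): 0.09×(-2.40795)=-0.21672, 0.856×(-0.15548)=-0.13310, 0.018×(-4.01738)=-0.07231, 0.036×(-3.32424)=-0.11967.
Sum = -0.54180, so H' = 0.542.

0.542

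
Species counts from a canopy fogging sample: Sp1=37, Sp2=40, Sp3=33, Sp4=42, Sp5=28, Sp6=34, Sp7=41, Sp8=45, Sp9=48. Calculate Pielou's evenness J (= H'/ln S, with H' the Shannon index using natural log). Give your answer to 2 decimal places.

0.99

Total N = 37+40+33+42+28+34+41+45+48 = 348, so the proportions are 0.1063, 0.1149, 0.0948, 0.1207, 0.0805, 0.0977, 0.1178, 0.1293, 0.1379 (working shown to 4 dp, full precision carried).
H' = −Σ pᵢ ln pᵢ = −((-0.2383) + (-0.2487) + (-0.2234) + (-0.2552) + (-0.2028) + (-0.2272) + (-0.2520) + (-0.2645) + (-0.2732)) = 2.1853.
With S = 9 species, ln S = 2.1972, so J = 2.1853/2.1972 = 0.9946, i.e. 0.99 to 2 decimal places.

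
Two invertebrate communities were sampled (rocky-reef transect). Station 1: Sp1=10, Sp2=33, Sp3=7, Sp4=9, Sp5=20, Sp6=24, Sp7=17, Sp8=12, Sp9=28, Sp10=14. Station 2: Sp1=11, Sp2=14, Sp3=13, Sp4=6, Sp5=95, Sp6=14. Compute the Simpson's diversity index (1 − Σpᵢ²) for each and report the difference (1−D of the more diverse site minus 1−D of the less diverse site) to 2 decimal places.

0.29

Station 1: N=174, proportions 0.0575, 0.1897, 0.0402, 0.0517, 0.1149, 0.1379, 0.0977, 0.069, 0.1609, 0.0805, giving 1−D = 0.8775 (working shown to 4 dp, full precision carried).
Station 2: N=153, proportions 0.0719, 0.0915, 0.085, 0.0392, 0.6209, 0.0915, giving 1−D = 0.5838.
Difference = |0.8775 − 0.5838| = 0.2937, i.e. 0.29 to 2 decimal places.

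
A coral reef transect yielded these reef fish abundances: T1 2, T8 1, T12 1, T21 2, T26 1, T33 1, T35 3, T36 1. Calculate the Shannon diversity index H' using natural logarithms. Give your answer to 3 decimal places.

1.979

Total N = 2+1+1+2+1+1+3+1 = 12, so the proportions are 0.16667, 0.08333, 0.08333, 0.16667, 0.08333, 0.08333, 0.25, 0.08333 (working shown to 5 dp, full precision carried).
Each pᵢ ln pᵢ term: 0.16667×(-1.79176)=-0.29863, 0.08333×(-2.48491)=-0.20708, 0.08333×(-2.48491)=-0.20708, 0.16667×(-1.79176)=-0.29863, 0.08333×(-2.48491)=-0.20708, 0.08333×(-2.48491)=-0.20708, 0.25×(-1.38629)=-0.34657, 0.08333×(-2.48491)=-0.20708.
Sum = -1.97920, so H' = 1.979.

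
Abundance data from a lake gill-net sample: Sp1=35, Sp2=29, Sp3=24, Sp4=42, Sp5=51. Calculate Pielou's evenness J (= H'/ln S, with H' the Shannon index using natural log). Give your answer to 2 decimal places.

0.98

Total N = 35+29+24+42+51 = 181, so the proportions are 0.1934, 0.1602, 0.1326, 0.232, 0.2818 (working shown to 4 dp, full precision carried).
H' = −Σ pᵢ ln pᵢ = −((-0.3177) + (-0.2934) + (-0.2679) + (-0.3390) + (-0.3569)) = 1.5749.
With S = 5 species, ln S = 1.6094, so J = 1.5749/1.6094 = 0.9786, i.e. 0.98 to 2 decimal places.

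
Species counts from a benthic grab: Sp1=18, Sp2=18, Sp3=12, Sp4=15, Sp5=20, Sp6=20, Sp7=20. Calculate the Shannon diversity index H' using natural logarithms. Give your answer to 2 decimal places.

Total N = 18+18+12+15+20+20+20 = 123, so the proportions are 0.1463, 0.1463, 0.0976, 0.122, 0.1626, 0.1626, 0.1626 (working shown to 4 dp, full precision carried).
Each pᵢ ln pᵢ term: 0.1463×(-1.9218)=-0.2812, 0.1463×(-1.9218)=-0.2812, 0.0976×(-2.3273)=-0.2271, 0.122×(-2.1041)=-0.2566, 0.1626×(-1.8165)=-0.2954, 0.1626×(-1.8165)=-0.2954, 0.1626×(-1.8165)=-0.2954.
Sum = -1.9322, so H' = 1.93.

1.93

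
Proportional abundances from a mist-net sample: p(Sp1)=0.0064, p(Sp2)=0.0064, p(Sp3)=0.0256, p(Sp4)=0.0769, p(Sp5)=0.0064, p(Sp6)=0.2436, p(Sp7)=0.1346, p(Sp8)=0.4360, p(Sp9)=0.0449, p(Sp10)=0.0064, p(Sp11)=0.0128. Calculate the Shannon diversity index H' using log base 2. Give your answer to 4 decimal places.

2.2959

Each pᵢ log₂ pᵢ term (working shown to 6 dp, full precision carried): 0.0064×(-7.287712)=-0.046641, 0.0064×(-7.287712)=-0.046641, 0.0256×(-5.287712)=-0.135365, 0.0769×(-3.700873)=-0.284597, 0.0064×(-7.287712)=-0.046641, 0.2436×(-2.037414)=-0.496314, 0.1346×(-2.893250)=-0.389431, 0.436×(-1.197600)=-0.522154, 0.0449×(-4.477141)=-0.201024, 0.0064×(-7.287712)=-0.046641, 0.0128×(-6.287712)=-0.080483.
Sum = -2.295933, so H' = 2.2959.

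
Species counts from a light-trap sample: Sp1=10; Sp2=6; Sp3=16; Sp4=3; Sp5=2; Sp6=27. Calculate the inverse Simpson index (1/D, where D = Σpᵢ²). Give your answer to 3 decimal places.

Total N = 10+6+16+3+2+27 = 64, so the proportions are 0.15625, 0.09375, 0.25, 0.046875, 0.03125, 0.421875 (working shown to 7 dp, full precision carried).
D = 0.15625² + 0.09375² + 0.25² + 0.046875² + 0.03125² + 0.421875² = 0.0244141 + 0.0087891 + 0.0625000 + 0.0021973 + 0.0009766 + 0.1779785 = 0.2768555.
So 1/D = 3.61199, i.e. 3.612 to 3 decimal places.

3.612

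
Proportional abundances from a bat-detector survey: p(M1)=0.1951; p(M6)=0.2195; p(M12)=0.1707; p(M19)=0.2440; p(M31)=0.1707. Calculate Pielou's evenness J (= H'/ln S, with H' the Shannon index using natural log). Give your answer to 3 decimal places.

0.994

H' = −Σ pᵢ ln pᵢ = −((-0.31884) + (-0.33285) + (-0.30177) + (-0.34418) + (-0.30177)) = 1.59942 (working shown to 5 dp, full precision carried).
With S = 5 species, ln S = 1.60944, so J = 1.59942/1.60944 = 0.99377, i.e. 0.994 to 3 decimal places.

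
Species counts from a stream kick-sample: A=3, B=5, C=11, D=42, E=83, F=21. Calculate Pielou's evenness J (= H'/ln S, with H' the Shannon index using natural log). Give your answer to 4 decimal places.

Total N = 3+5+11+42+83+21 = 165, so the proportions are 0.018182, 0.030303, 0.066667, 0.254545, 0.50303, 0.127273 (working shown to 6 dp, full precision carried).
H' = −Σ pᵢ ln pᵢ = −((-0.072861) + (-0.105955) + (-0.180537) + (-0.348288) + (-0.345635) + (-0.262363)) = 1.315638.
With S = 6 species, ln S = 1.791759, so J = 1.315638/1.791759 = 0.734272, i.e. 0.7343 to 4 decimal places.

0.7343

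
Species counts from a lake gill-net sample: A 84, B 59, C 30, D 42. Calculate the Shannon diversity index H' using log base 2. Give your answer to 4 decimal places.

1.8984

Total N = 84+59+30+42 = 215, so the proportions are 0.390698, 0.274419, 0.139535, 0.195349 (working shown to 6 dp, full precision carried).
Each pᵢ log₂ pᵢ term: 0.390698×(-1.355875)=-0.529737, 0.274419×(-1.865550)=-0.511942, 0.139535×(-2.841302)=-0.396461, 0.195349×(-2.355875)=-0.460218.
Sum = -1.898357, so H' = 1.8984.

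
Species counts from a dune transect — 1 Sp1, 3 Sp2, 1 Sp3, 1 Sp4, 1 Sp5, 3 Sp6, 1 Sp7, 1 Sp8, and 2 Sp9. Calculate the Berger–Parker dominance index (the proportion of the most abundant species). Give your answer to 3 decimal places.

Total N = 1+3+1+1+1+3+1+1+2 = 14, so the proportions are 0.07143, 0.21429, 0.07143, 0.07143, 0.07143, 0.21429, 0.07143, 0.07143, 0.14286 (working shown to 5 dp, full precision carried).
The largest proportion is 0.21429, i.e. d = 0.214 to 3 decimal places.

0.214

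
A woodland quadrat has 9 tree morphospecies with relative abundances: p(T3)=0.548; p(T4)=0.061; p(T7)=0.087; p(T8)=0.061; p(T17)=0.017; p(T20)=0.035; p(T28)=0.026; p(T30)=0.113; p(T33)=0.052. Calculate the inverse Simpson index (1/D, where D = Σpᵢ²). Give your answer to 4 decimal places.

D = 0.548² + 0.061² + 0.087² + 0.061² + 0.017² + 0.035² + 0.026² + 0.113² + 0.052² = 0.3003040 + 0.0037210 + 0.0075690 + 0.0037210 + 0.0002890 + 0.0012250 + 0.0006760 + 0.0127690 + 0.0027040 = 0.3329780 (working shown to 7 dp, full precision carried).
So 1/D = 3.003201, i.e. 3.0032 to 4 decimal places.

3.0032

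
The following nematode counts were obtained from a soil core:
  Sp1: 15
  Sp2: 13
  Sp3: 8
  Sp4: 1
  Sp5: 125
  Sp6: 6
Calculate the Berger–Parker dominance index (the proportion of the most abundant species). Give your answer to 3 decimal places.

0.744

Total N = 15+13+8+1+125+6 = 168, so the proportions are 0.08929, 0.07738, 0.04762, 0.00595, 0.74405, 0.03571 (working shown to 5 dp, full precision carried).
The largest proportion is 0.74405, i.e. d = 0.744 to 3 decimal places.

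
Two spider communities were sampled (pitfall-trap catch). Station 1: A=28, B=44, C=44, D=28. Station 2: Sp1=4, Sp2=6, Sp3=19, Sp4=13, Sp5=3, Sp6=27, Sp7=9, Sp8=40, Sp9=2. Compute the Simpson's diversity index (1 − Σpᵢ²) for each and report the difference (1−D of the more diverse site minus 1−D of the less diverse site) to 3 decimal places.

Station 1: N=144, proportions 0.19444, 0.30556, 0.30556, 0.19444, giving 1−D = 0.73765 (working shown to 5 dp, full precision carried).
Station 2: N=123, proportions 0.03252, 0.04878, 0.15447, 0.10569, 0.02439, 0.21951, 0.07317, 0.3252, 0.01626, giving 1−D = 0.80137.
Difference = |0.73765 − 0.80137| = 0.06372, i.e. 0.064 to 3 decimal places.

0.064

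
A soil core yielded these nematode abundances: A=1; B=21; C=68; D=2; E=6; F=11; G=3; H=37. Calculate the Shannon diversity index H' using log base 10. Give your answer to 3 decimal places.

Total N = 1+21+68+2+6+11+3+37 = 149, so the proportions are 0.00671, 0.14094, 0.45638, 0.01342, 0.04027, 0.07383, 0.02013, 0.24832 (working shown to 5 dp, full precision carried).
Each pᵢ log₁₀ pᵢ term: 0.00671×(-2.17319)=-0.01459, 0.14094×(-0.85097)=-0.11993, 0.45638×(-0.34068)=-0.15548, 0.01342×(-1.87216)=-0.02513, 0.04027×(-1.39504)=-0.05618, 0.07383×(-1.13179)=-0.08356, 0.02013×(-1.69607)=-0.03415, 0.24832×(-0.60498)=-0.15023.
Sum = -0.63924, so H' = 0.639.

0.639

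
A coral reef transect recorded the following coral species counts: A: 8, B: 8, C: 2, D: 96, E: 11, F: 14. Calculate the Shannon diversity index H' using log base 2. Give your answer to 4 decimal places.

1.5541

Total N = 8+8+2+96+11+14 = 139, so the proportions are 0.057554, 0.057554, 0.014388, 0.690647, 0.079137, 0.100719 (working shown to 6 dp, full precision carried).
Each pᵢ log₂ pᵢ term: 0.057554×(-4.118941)=-0.237061, 0.057554×(-4.118941)=-0.237061, 0.014388×(-6.118941)=-0.088042, 0.690647×(-0.533979)=-0.368791, 0.079137×(-3.659509)=-0.289601, 0.100719×(-3.311586)=-0.333541.
Sum = -1.554099, so H' = 1.5541.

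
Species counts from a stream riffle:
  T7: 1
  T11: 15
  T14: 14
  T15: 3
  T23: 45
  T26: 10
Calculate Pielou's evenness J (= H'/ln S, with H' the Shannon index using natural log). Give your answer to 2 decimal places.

Total N = 1+15+14+3+45+10 = 88, so the proportions are 0.0114, 0.1705, 0.1591, 0.0341, 0.5114, 0.1136 (working shown to 4 dp, full precision carried).
H' = −Σ pᵢ ln pᵢ = −((-0.0509) + (-0.3016) + (-0.2925) + (-0.1152) + (-0.3430) + (-0.2471)) = 1.3502.
With S = 6 species, ln S = 1.7918, so J = 1.3502/1.7918 = 0.7536, i.e. 0.75 to 2 decimal places.

0.75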